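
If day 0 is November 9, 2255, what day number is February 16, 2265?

3387

Nov 9, 2255 → Nov 9, 2256: 366 days (Feb 29, 2256 is in that span).
Nov 9, 2256 → Nov 9, 2257: 365 days.
Nov 9, 2257 → Nov 9, 2258: 365 days.
Nov 9, 2258 → Nov 9, 2259: 365 days.
Nov 9, 2259 → Nov 9, 2260: 366 days (Feb 29, 2260 is in that span).
Nov 9, 2260 → Nov 9, 2261: 365 days.
Nov 9, 2261 → Nov 9, 2262: 365 days.
Nov 9, 2262 → Nov 9, 2263: 365 days.
Nov 9, 2263 → Nov 9, 2264: 366 days (Feb 29, 2264 is in that span).
Nov 9, 2264 → Dec 9, 2264: 30 days (November has 30).
Dec 9, 2264 → Jan 9, 2265: 31 days (December has 31).
Jan 9, 2265 → Feb 9, 2265: 31 days (January has 31).
Feb 9, 2265 → Feb 16, 2265: 7 days.
Total: 3387 days.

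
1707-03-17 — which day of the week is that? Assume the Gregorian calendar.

Thursday

Doomsday rule: the anchor day for the 1700s is Sunday. For year 07: 7÷12 = 0 r 7, and 7÷4 = 1, so 0+7+1 = 8.
Sunday + 8 ≡ Monday — that's 1707's doomsday.
In March the doomsday date is Mar 14.
Mar 17 is 3 days after Mar 14; 3 mod 7 = 3, so Monday + 3 = Thursday.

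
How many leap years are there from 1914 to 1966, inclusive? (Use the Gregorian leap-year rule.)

13

Multiples of 4 in [1914,1966]: 13.
Of those, multiples of 100: 0 (not leap unless ÷400).
Multiples of 400: 0.
Leap years = 13 − 0 + 0 = 13.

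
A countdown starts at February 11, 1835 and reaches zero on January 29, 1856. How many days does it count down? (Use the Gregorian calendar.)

Feb 11, 1835 → Feb 11, 1836: 365 days.
Feb 11, 1836 → Feb 11, 1837: 366 days (Feb 29, 1836 is in that span).
Feb 11, 1837 → Feb 11, 1838: 365 days.
Feb 11, 1838 → Feb 11, 1839: 365 days.
Feb 11, 1839 → Feb 11, 1840: 365 days.
Feb 11, 1840 → Feb 11, 1841: 366 days (Feb 29, 1840 is in that span).
Feb 11, 1841 → Feb 11, 1842: 365 days.
Feb 11, 1842 → Feb 11, 1843: 365 days.
Feb 11, 1843 → Feb 11, 1844: 365 days.
Feb 11, 1844 → Feb 11, 1845: 366 days (Feb 29, 1844 is in that span).
Feb 11, 1845 → Feb 11, 1846: 365 days.
Feb 11, 1846 → Feb 11, 1847: 365 days.
Feb 11, 1847 → Feb 11, 1848: 365 days.
Feb 11, 1848 → Feb 11, 1849: 366 days (Feb 29, 1848 is in that span).
Feb 11, 1849 → Feb 11, 1850: 365 days.
Feb 11, 1850 → Feb 11, 1851: 365 days.
Feb 11, 1851 → Feb 11, 1852: 365 days.
Feb 11, 1852 → Feb 11, 1853: 366 days (Feb 29, 1852 is in that span).
Feb 11, 1853 → Feb 11, 1854: 365 days.
Feb 11, 1854 → Feb 11, 1855: 365 days.
Feb 11, 1855 → Mar 11, 1855: 28 days (February has 28).
Mar 11, 1855 → Apr 11, 1855: 31 days (March has 31).
Apr 11, 1855 → May 11, 1855: 30 days (April has 30).
May 11, 1855 → Jun 11, 1855: 31 days (May has 31).
Jun 11, 1855 → Jul 11, 1855: 30 days (June has 30).
Jul 11, 1855 → Aug 11, 1855: 31 days (July has 31).
Aug 11, 1855 → Sep 11, 1855: 31 days (August has 31).
Sep 11, 1855 → Oct 11, 1855: 30 days (September has 30).
Oct 11, 1855 → Nov 11, 1855: 31 days (October has 31).
Nov 11, 1855 → Dec 11, 1855: 30 days (November has 30).
Dec 11, 1855 → Jan 11, 1856: 31 days (December has 31).
Jan 11, 1856 → Jan 29, 1856: 18 days.
Total: 7657 days.

7657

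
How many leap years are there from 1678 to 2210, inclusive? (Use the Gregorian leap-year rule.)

Multiples of 4 in [1678,2210]: 133.
Of those, multiples of 100: 6 (not leap unless ÷400).
Multiples of 400: 1.
Leap years = 133 − 6 + 1 = 128.

128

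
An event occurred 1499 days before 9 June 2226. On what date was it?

−365 (one year) → Jun 9, 2225 (1134 left).
−365 (one year) → Jun 9, 2224 (769 left).
−366 (one year; includes Feb 29, 2224) → Jun 9, 2223 (403 left).
−365 (one year) → Jun 9, 2222 (38 left).
−9 → May 31, 2222 (end of May, 31 days; 29 left).
−29 → May 2, 2222.

May 2, 2222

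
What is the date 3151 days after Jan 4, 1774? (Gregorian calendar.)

+365 (one year) → Jan 4, 1775 (2786 left).
+365 (one year) → Jan 4, 1776 (2421 left).
+366 (one year; includes Feb 29, 1776) → Jan 4, 1777 (2055 left).
+365 (one year) → Jan 4, 1778 (1690 left).
+365 (one year) → Jan 4, 1779 (1325 left).
+365 (one year) → Jan 4, 1780 (960 left).
+366 (one year; includes Feb 29, 1780) → Jan 4, 1781 (594 left).
+365 (one year) → Jan 4, 1782 (229 left).
Jan has 31 days: +28 → Feb 1, 1782 (201 left).
Feb has 28 days: +28 → Mar 1, 1782 (173 left).
Mar has 31 days: +31 → Apr 1, 1782 (142 left).
Apr has 30 days: +30 → May 1, 1782 (112 left).
May has 31 days: +31 → Jun 1, 1782 (81 left).
Jun has 30 days: +30 → Jul 1, 1782 (51 left).
Jul has 31 days: +31 → Aug 1, 1782 (20 left).
+20 → Aug 21, 1782.

August 21, 1782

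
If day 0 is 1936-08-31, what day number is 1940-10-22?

Aug 31, 1936 → Aug 31, 1937: 365 days.
Aug 31, 1937 → Aug 31, 1938: 365 days.
Aug 31, 1938 → Aug 31, 1939: 365 days.
Aug 31, 1939 → Aug 31, 1940: 366 days (Feb 29, 1940 is in that span).
Aug 31, 1940 → Sep 30, 1940: 30 days (August has 31).
Sep 30, 1940 → Oct 22, 1940: 22 days.
Total: 1513 days.

1513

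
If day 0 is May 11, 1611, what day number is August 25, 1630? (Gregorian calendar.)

7046

May 11, 1611 → May 11, 1612: 366 days (Feb 29, 1612 is in that span).
May 11, 1612 → May 11, 1613: 365 days.
May 11, 1613 → May 11, 1614: 365 days.
May 11, 1614 → May 11, 1615: 365 days.
May 11, 1615 → May 11, 1616: 366 days (Feb 29, 1616 is in that span).
May 11, 1616 → May 11, 1617: 365 days.
May 11, 1617 → May 11, 1618: 365 days.
May 11, 1618 → May 11, 1619: 365 days.
May 11, 1619 → May 11, 1620: 366 days (Feb 29, 1620 is in that span).
May 11, 1620 → May 11, 1621: 365 days.
May 11, 1621 → May 11, 1622: 365 days.
May 11, 1622 → May 11, 1623: 365 days.
May 11, 1623 → May 11, 1624: 366 days (Feb 29, 1624 is in that span).
May 11, 1624 → May 11, 1625: 365 days.
May 11, 1625 → May 11, 1626: 365 days.
May 11, 1626 → May 11, 1627: 365 days.
May 11, 1627 → May 11, 1628: 366 days (Feb 29, 1628 is in that span).
May 11, 1628 → May 11, 1629: 365 days.
May 11, 1629 → May 11, 1630: 365 days.
May 11, 1630 → Jun 11, 1630: 31 days (May has 31).
Jun 11, 1630 → Jul 11, 1630: 30 days (June has 30).
Jul 11, 1630 → Aug 11, 1630: 31 days (July has 31).
Aug 11, 1630 → Aug 25, 1630: 14 days.
Total: 7046 days.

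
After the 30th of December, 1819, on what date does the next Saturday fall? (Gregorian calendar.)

Dec 30, 1819 is a Thursday.
From Thursday to the next Saturday is 2 days.
Dec 30, 1819 + 2 = Jan 1, 1820.

January 1, 1820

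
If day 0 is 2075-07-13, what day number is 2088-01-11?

4565

Jul 13, 2075 → Jul 13, 2076: 366 days (Feb 29, 2076 is in that span).
Jul 13, 2076 → Jul 13, 2077: 365 days.
Jul 13, 2077 → Jul 13, 2078: 365 days.
Jul 13, 2078 → Jul 13, 2079: 365 days.
Jul 13, 2079 → Jul 13, 2080: 366 days (Feb 29, 2080 is in that span).
Jul 13, 2080 → Jul 13, 2081: 365 days.
Jul 13, 2081 → Jul 13, 2082: 365 days.
Jul 13, 2082 → Jul 13, 2083: 365 days.
Jul 13, 2083 → Jul 13, 2084: 366 days (Feb 29, 2084 is in that span).
Jul 13, 2084 → Jul 13, 2085: 365 days.
Jul 13, 2085 → Jul 13, 2086: 365 days.
Jul 13, 2086 → Jul 13, 2087: 365 days.
Jul 13, 2087 → Aug 13, 2087: 31 days (July has 31).
Aug 13, 2087 → Sep 13, 2087: 31 days (August has 31).
Sep 13, 2087 → Oct 13, 2087: 30 days (September has 30).
Oct 13, 2087 → Nov 13, 2087: 31 days (October has 31).
Nov 13, 2087 → Dec 13, 2087: 30 days (November has 30).
Dec 13, 2087 → Jan 11, 2088: 29 days.
Total: 4565 days.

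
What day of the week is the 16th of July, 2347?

Doomsday rule: the anchor day for the 2300s is Wednesday. For year 47: 47÷12 = 3 r 11, and 11÷4 = 2, so 3+11+2 = 16.
Wednesday + 16 ≡ Friday — that's 2347's doomsday.
In July the doomsday date is Jul 11.
Jul 16 is 5 days after Jul 11; 5 mod 7 = 5, so Friday + 5 = Wednesday.

Wednesday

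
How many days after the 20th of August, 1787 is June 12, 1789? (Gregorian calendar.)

Aug 20, 1787 → Aug 20, 1788: 366 days (Feb 29, 1788 is in that span).
Aug 20, 1788 → Sep 20, 1788: 31 days (August has 31).
Sep 20, 1788 → Oct 20, 1788: 30 days (September has 30).
Oct 20, 1788 → Nov 20, 1788: 31 days (October has 31).
Nov 20, 1788 → Dec 20, 1788: 30 days (November has 30).
Dec 20, 1788 → Jan 20, 1789: 31 days (December has 31).
Jan 20, 1789 → Feb 20, 1789: 31 days (January has 31).
Feb 20, 1789 → Mar 20, 1789: 28 days (February has 28).
Mar 20, 1789 → Apr 20, 1789: 31 days (March has 31).
Apr 20, 1789 → May 20, 1789: 30 days (April has 30).
May 20, 1789 → Jun 12, 1789: 23 days.
Total: 662 days.

662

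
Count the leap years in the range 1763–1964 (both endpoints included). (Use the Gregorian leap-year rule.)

49

Multiples of 4 in [1763,1964]: 51.
Of those, multiples of 100: 2 (not leap unless ÷400).
Multiples of 400: 0.
Leap years = 51 − 2 + 0 = 49.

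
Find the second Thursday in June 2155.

June 12, 2155

June 1, 2155 is a Sunday.
The first Thursday is therefore June 5 (4 days later).
The second Thursday is 5 + 1×7 = June 12.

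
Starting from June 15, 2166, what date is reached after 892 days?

+365 (one year) → Jun 15, 2167 (527 left).
+366 (one year; includes Feb 29, 2168) → Jun 15, 2168 (161 left).
Jun has 30 days: +16 → Jul 1, 2168 (145 left).
Jul has 31 days: +31 → Aug 1, 2168 (114 left).
Aug has 31 days: +31 → Sep 1, 2168 (83 left).
Sep has 30 days: +30 → Oct 1, 2168 (53 left).
Oct has 31 days: +31 → Nov 1, 2168 (22 left).
+22 → Nov 23, 2168.

November 23, 2168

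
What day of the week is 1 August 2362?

Wednesday

Doomsday rule: the anchor day for the 2300s is Wednesday. For year 62: 62÷12 = 5 r 2, and 2÷4 = 0, so 5+2+0 = 7.
Wednesday + 7 ≡ Wednesday — that's 2362's doomsday.
In August the doomsday date is Aug 8.
Aug 1 is 7 days before Aug 8; 7 mod 7 = 0, so Wednesday − 0 = Wednesday.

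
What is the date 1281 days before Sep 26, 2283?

−365 (one year) → Sep 26, 2282 (916 left).
−365 (one year) → Sep 26, 2281 (551 left).
−365 (one year) → Sep 26, 2280 (186 left).
−26 → Aug 31, 2280 (end of Aug, 31 days; 160 left).
−31 → Jul 31, 2280 (end of Jul, 31 days; 129 left).
−31 → Jun 30, 2280 (end of Jun, 30 days; 98 left).
−30 → May 31, 2280 (end of May, 31 days; 68 left).
−31 → Apr 30, 2280 (end of Apr, 30 days; 37 left).
−30 → Mar 31, 2280 (end of Mar, 31 days; 7 left).
−7 → Mar 24, 2280.

March 24, 2280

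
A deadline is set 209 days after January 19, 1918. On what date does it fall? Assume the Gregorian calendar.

August 16, 1918

Jan has 31 days: +13 → Feb 1, 1918 (196 left).
Feb has 28 days: +28 → Mar 1, 1918 (168 left).
Mar has 31 days: +31 → Apr 1, 1918 (137 left).
Apr has 30 days: +30 → May 1, 1918 (107 left).
May has 31 days: +31 → Jun 1, 1918 (76 left).
Jun has 30 days: +30 → Jul 1, 1918 (46 left).
Jul has 31 days: +31 → Aug 1, 1918 (15 left).
+15 → Aug 16, 1918.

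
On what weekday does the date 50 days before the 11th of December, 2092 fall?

Dec 11, 2092 is a Thursday.
50 mod 7 = 1, so 50 days before a Thursday is Thursday − 1 = Wednesday.

Wednesday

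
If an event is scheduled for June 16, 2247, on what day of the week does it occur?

Doomsday rule: the anchor day for the 2200s is Friday. For year 47: 47÷12 = 3 r 11, and 11÷4 = 2, so 3+11+2 = 16.
Friday + 16 ≡ Sunday — that's 2247's doomsday.
In June the doomsday date is Jun 6.
Jun 16 is 10 days after Jun 6; 10 mod 7 = 3, so Sunday + 3 = Wednesday.

Wednesday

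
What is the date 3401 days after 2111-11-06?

February 27, 2121

+366 (one year; includes Feb 29, 2112) → Nov 6, 2112 (3035 left).
+365 (one year) → Nov 6, 2113 (2670 left).
+365 (one year) → Nov 6, 2114 (2305 left).
+365 (one year) → Nov 6, 2115 (1940 left).
+366 (one year; includes Feb 29, 2116) → Nov 6, 2116 (1574 left).
+365 (one year) → Nov 6, 2117 (1209 left).
+365 (one year) → Nov 6, 2118 (844 left).
+365 (one year) → Nov 6, 2119 (479 left).
+366 (one year; includes Feb 29, 2120) → Nov 6, 2120 (113 left).
Nov has 30 days: +25 → Dec 1, 2120 (88 left).
Dec has 31 days: +31 → Jan 1, 2121 (57 left).
Jan has 31 days: +31 → Feb 1, 2121 (26 left).
+26 → Feb 27, 2121.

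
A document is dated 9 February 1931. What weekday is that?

Doomsday rule: the anchor day for the 1900s is Wednesday. For year 31: 31÷12 = 2 r 7, and 7÷4 = 1, so 2+7+1 = 10.
Wednesday + 10 ≡ Saturday — that's 1931's doomsday.
In February the doomsday date is Feb 28 (1931 is not a leap year).
Feb 9 is 19 days before Feb 28; 19 mod 7 = 5, so Saturday − 5 = Monday.

Monday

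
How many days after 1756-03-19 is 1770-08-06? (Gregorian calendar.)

5253

Mar 19, 1756 → Mar 19, 1757: 365 days.
Mar 19, 1757 → Mar 19, 1758: 365 days.
Mar 19, 1758 → Mar 19, 1759: 365 days.
Mar 19, 1759 → Mar 19, 1760: 366 days (Feb 29, 1760 is in that span).
Mar 19, 1760 → Mar 19, 1761: 365 days.
Mar 19, 1761 → Mar 19, 1762: 365 days.
Mar 19, 1762 → Mar 19, 1763: 365 days.
Mar 19, 1763 → Mar 19, 1764: 366 days (Feb 29, 1764 is in that span).
Mar 19, 1764 → Mar 19, 1765: 365 days.
Mar 19, 1765 → Mar 19, 1766: 365 days.
Mar 19, 1766 → Mar 19, 1767: 365 days.
Mar 19, 1767 → Mar 19, 1768: 366 days (Feb 29, 1768 is in that span).
Mar 19, 1768 → Mar 19, 1769: 365 days.
Mar 19, 1769 → Mar 19, 1770: 365 days.
Mar 19, 1770 → Apr 19, 1770: 31 days (March has 31).
Apr 19, 1770 → May 19, 1770: 30 days (April has 30).
May 19, 1770 → Jun 19, 1770: 31 days (May has 31).
Jun 19, 1770 → Jul 19, 1770: 30 days (June has 30).
Jul 19, 1770 → Aug 6, 1770: 18 days.
Total: 5253 days.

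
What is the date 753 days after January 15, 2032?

+366 (one year; includes Feb 29, 2032) → Jan 15, 2033 (387 left).
Jan has 31 days: +17 → Feb 1, 2033 (370 left).
Feb has 28 days: +28 → Mar 1, 2033 (342 left).
Mar has 31 days: +31 → Apr 1, 2033 (311 left).
Apr has 30 days: +30 → May 1, 2033 (281 left).
May has 31 days: +31 → Jun 1, 2033 (250 left).
Jun has 30 days: +30 → Jul 1, 2033 (220 left).
Jul has 31 days: +31 → Aug 1, 2033 (189 left).
Aug has 31 days: +31 → Sep 1, 2033 (158 left).
Sep has 30 days: +30 → Oct 1, 2033 (128 left).
Oct has 31 days: +31 → Nov 1, 2033 (97 left).
Nov has 30 days: +30 → Dec 1, 2033 (67 left).
Dec has 31 days: +31 → Jan 1, 2034 (36 left).
Jan has 31 days: +31 → Feb 1, 2034 (5 left).
+5 → Feb 6, 2034.

February 6, 2034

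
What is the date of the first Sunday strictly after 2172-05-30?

May 30, 2172 is a Saturday.
From Saturday to the next Sunday is 1 day.
May 30, 2172 + 1 = May 31, 2172.

May 31, 2172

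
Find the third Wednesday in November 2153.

November 21, 2153

November 1, 2153 is a Thursday.
The first Wednesday is therefore November 7 (6 days later).
The third Wednesday is 7 + 2×7 = November 21.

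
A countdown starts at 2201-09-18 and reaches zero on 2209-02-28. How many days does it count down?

2720

Sep 18, 2201 → Sep 18, 2202: 365 days.
Sep 18, 2202 → Sep 18, 2203: 365 days.
Sep 18, 2203 → Sep 18, 2204: 366 days (Feb 29, 2204 is in that span).
Sep 18, 2204 → Sep 18, 2205: 365 days.
Sep 18, 2205 → Sep 18, 2206: 365 days.
Sep 18, 2206 → Sep 18, 2207: 365 days.
Sep 18, 2207 → Sep 18, 2208: 366 days (Feb 29, 2208 is in that span).
Sep 18, 2208 → Oct 18, 2208: 30 days (September has 30).
Oct 18, 2208 → Nov 18, 2208: 31 days (October has 31).
Nov 18, 2208 → Dec 18, 2208: 30 days (November has 30).
Dec 18, 2208 → Jan 18, 2209: 31 days (December has 31).
Jan 18, 2209 → Feb 18, 2209: 31 days (January has 31).
Feb 18, 2209 → Feb 28, 2209: 10 days.
Total: 2720 days.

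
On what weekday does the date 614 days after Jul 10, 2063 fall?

Sunday

Jul 10, 2063 is a Tuesday.
614 mod 7 = 5, so 614 days after a Tuesday is Tuesday + 5 = Sunday.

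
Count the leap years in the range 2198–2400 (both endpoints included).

49

Multiples of 4 in [2198,2400]: 51.
Of those, multiples of 100: 3 (not leap unless ÷400).
Multiples of 400: 1.
Leap years = 51 − 3 + 1 = 49.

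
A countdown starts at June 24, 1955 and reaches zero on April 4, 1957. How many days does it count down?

Jun 24, 1955 → Jun 24, 1956: 366 days (Feb 29, 1956 is in that span).
Jun 24, 1956 → Jul 24, 1956: 30 days (June has 30).
Jul 24, 1956 → Aug 24, 1956: 31 days (July has 31).
Aug 24, 1956 → Sep 24, 1956: 31 days (August has 31).
Sep 24, 1956 → Oct 24, 1956: 30 days (September has 30).
Oct 24, 1956 → Nov 24, 1956: 31 days (October has 31).
Nov 24, 1956 → Dec 24, 1956: 30 days (November has 30).
Dec 24, 1956 → Jan 24, 1957: 31 days (December has 31).
Jan 24, 1957 → Feb 24, 1957: 31 days (January has 31).
Feb 24, 1957 → Mar 24, 1957: 28 days (February has 28).
Mar 24, 1957 → Apr 4, 1957: 11 days.
Total: 650 days.

650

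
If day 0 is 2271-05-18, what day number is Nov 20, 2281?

3839

May 18, 2271 → May 18, 2272: 366 days (Feb 29, 2272 is in that span).
May 18, 2272 → May 18, 2273: 365 days.
May 18, 2273 → May 18, 2274: 365 days.
May 18, 2274 → May 18, 2275: 365 days.
May 18, 2275 → May 18, 2276: 366 days (Feb 29, 2276 is in that span).
May 18, 2276 → May 18, 2277: 365 days.
May 18, 2277 → May 18, 2278: 365 days.
May 18, 2278 → May 18, 2279: 365 days.
May 18, 2279 → May 18, 2280: 366 days (Feb 29, 2280 is in that span).
May 18, 2280 → May 18, 2281: 365 days.
May 18, 2281 → Jun 18, 2281: 31 days (May has 31).
Jun 18, 2281 → Jul 18, 2281: 30 days (June has 30).
Jul 18, 2281 → Aug 18, 2281: 31 days (July has 31).
Aug 18, 2281 → Sep 18, 2281: 31 days (August has 31).
Sep 18, 2281 → Oct 18, 2281: 30 days (September has 30).
Oct 18, 2281 → Nov 18, 2281: 31 days (October has 31).
Nov 18, 2281 → Nov 20, 2281: 2 days.
Total: 3839 days.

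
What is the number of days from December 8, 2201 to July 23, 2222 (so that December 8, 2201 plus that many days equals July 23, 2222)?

7532

Dec 8, 2201 → Dec 8, 2202: 365 days.
Dec 8, 2202 → Dec 8, 2203: 365 days.
Dec 8, 2203 → Dec 8, 2204: 366 days (Feb 29, 2204 is in that span).
Dec 8, 2204 → Dec 8, 2205: 365 days.
Dec 8, 2205 → Dec 8, 2206: 365 days.
Dec 8, 2206 → Dec 8, 2207: 365 days.
Dec 8, 2207 → Dec 8, 2208: 366 days (Feb 29, 2208 is in that span).
Dec 8, 2208 → Dec 8, 2209: 365 days.
Dec 8, 2209 → Dec 8, 2210: 365 days.
Dec 8, 2210 → Dec 8, 2211: 365 days.
Dec 8, 2211 → Dec 8, 2212: 366 days (Feb 29, 2212 is in that span).
Dec 8, 2212 → Dec 8, 2213: 365 days.
Dec 8, 2213 → Dec 8, 2214: 365 days.
Dec 8, 2214 → Dec 8, 2215: 365 days.
Dec 8, 2215 → Dec 8, 2216: 366 days (Feb 29, 2216 is in that span).
Dec 8, 2216 → Dec 8, 2217: 365 days.
Dec 8, 2217 → Dec 8, 2218: 365 days.
Dec 8, 2218 → Dec 8, 2219: 365 days.
Dec 8, 2219 → Dec 8, 2220: 366 days (Feb 29, 2220 is in that span).
Dec 8, 2220 → Dec 8, 2221: 365 days.
Dec 8, 2221 → Jan 8, 2222: 31 days (December has 31).
Jan 8, 2222 → Feb 8, 2222: 31 days (January has 31).
Feb 8, 2222 → Mar 8, 2222: 28 days (February has 28).
Mar 8, 2222 → Apr 8, 2222: 31 days (March has 31).
Apr 8, 2222 → May 8, 2222: 30 days (April has 30).
May 8, 2222 → Jun 8, 2222: 31 days (May has 31).
Jun 8, 2222 → Jul 8, 2222: 30 days (June has 30).
Jul 8, 2222 → Jul 23, 2222: 15 days.
Total: 7532 days.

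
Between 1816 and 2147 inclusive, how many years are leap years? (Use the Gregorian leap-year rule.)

81

Multiples of 4 in [1816,2147]: 83.
Of those, multiples of 100: 3 (not leap unless ÷400).
Multiples of 400: 1.
Leap years = 83 − 3 + 1 = 81.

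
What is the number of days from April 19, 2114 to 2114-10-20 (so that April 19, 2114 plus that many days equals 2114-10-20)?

Apr 19, 2114 → May 19, 2114: 30 days (April has 30).
May 19, 2114 → Jun 19, 2114: 31 days (May has 31).
Jun 19, 2114 → Jul 19, 2114: 30 days (June has 30).
Jul 19, 2114 → Aug 19, 2114: 31 days (July has 31).
Aug 19, 2114 → Sep 19, 2114: 31 days (August has 31).
Sep 19, 2114 → Oct 19, 2114: 30 days (September has 30).
Oct 19, 2114 → Oct 20, 2114: 1 days.
Total: 184 days.

184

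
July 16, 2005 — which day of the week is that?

Saturday

January 1, 2005 is a Saturday.
Jan 1, 2005 → Feb 1, 2005: 31 days (January has 31).
Feb 1, 2005 → Mar 1, 2005: 28 days (February has 28).
Mar 1, 2005 → Apr 1, 2005: 31 days (March has 31).
Apr 1, 2005 → May 1, 2005: 30 days (April has 30).
May 1, 2005 → Jun 1, 2005: 31 days (May has 31).
Jun 1, 2005 → Jul 1, 2005: 30 days (June has 30).
Jul 1, 2005 → Jul 16, 2005: 15 days.
Total: 196 days.
196 mod 7 = 0, so Saturday + 0 = Saturday.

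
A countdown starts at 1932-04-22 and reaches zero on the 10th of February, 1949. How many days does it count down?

Apr 22, 1932 → Apr 22, 1933: 365 days.
Apr 22, 1933 → Apr 22, 1934: 365 days.
Apr 22, 1934 → Apr 22, 1935: 365 days.
Apr 22, 1935 → Apr 22, 1936: 366 days (Feb 29, 1936 is in that span).
Apr 22, 1936 → Apr 22, 1937: 365 days.
Apr 22, 1937 → Apr 22, 1938: 365 days.
Apr 22, 1938 → Apr 22, 1939: 365 days.
Apr 22, 1939 → Apr 22, 1940: 366 days (Feb 29, 1940 is in that span).
Apr 22, 1940 → Apr 22, 1941: 365 days.
Apr 22, 1941 → Apr 22, 1942: 365 days.
Apr 22, 1942 → Apr 22, 1943: 365 days.
Apr 22, 1943 → Apr 22, 1944: 366 days (Feb 29, 1944 is in that span).
Apr 22, 1944 → Apr 22, 1945: 365 days.
Apr 22, 1945 → Apr 22, 1946: 365 days.
Apr 22, 1946 → Apr 22, 1947: 365 days.
Apr 22, 1947 → Apr 22, 1948: 366 days (Feb 29, 1948 is in that span).
Apr 22, 1948 → May 22, 1948: 30 days (April has 30).
May 22, 1948 → Jun 22, 1948: 31 days (May has 31).
Jun 22, 1948 → Jul 22, 1948: 30 days (June has 30).
Jul 22, 1948 → Aug 22, 1948: 31 days (July has 31).
Aug 22, 1948 → Sep 22, 1948: 31 days (August has 31).
Sep 22, 1948 → Oct 22, 1948: 30 days (September has 30).
Oct 22, 1948 → Nov 22, 1948: 31 days (October has 31).
Nov 22, 1948 → Dec 22, 1948: 30 days (November has 30).
Dec 22, 1948 → Jan 22, 1949: 31 days (December has 31).
Jan 22, 1949 → Feb 10, 1949: 19 days.
Total: 6138 days.

6138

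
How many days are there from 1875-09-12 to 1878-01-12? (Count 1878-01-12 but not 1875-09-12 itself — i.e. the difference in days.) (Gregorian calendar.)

Sep 12, 1875 → Sep 12, 1876: 366 days (Feb 29, 1876 is in that span).
Sep 12, 1876 → Sep 12, 1877: 365 days.
Sep 12, 1877 → Oct 12, 1877: 30 days (September has 30).
Oct 12, 1877 → Nov 12, 1877: 31 days (October has 31).
Nov 12, 1877 → Dec 12, 1877: 30 days (November has 30).
Dec 12, 1877 → Jan 12, 1878: 31 days.
Total: 853 days.

853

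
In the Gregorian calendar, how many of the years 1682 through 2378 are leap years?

168

Multiples of 4 in [1682,2378]: 174.
Of those, multiples of 100: 7 (not leap unless ÷400).
Multiples of 400: 1.
Leap years = 174 − 7 + 1 = 168.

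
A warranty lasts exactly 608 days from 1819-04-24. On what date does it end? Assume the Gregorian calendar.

December 22, 1820

+366 (one year; includes Feb 29, 1820) → Apr 24, 1820 (242 left).
Apr has 30 days: +7 → May 1, 1820 (235 left).
May has 31 days: +31 → Jun 1, 1820 (204 left).
Jun has 30 days: +30 → Jul 1, 1820 (174 left).
Jul has 31 days: +31 → Aug 1, 1820 (143 left).
Aug has 31 days: +31 → Sep 1, 1820 (112 left).
Sep has 30 days: +30 → Oct 1, 1820 (82 left).
Oct has 31 days: +31 → Nov 1, 1820 (51 left).
Nov has 30 days: +30 → Dec 1, 1820 (21 left).
+21 → Dec 22, 1820.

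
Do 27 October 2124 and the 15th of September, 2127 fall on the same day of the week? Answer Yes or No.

No

From Oct 27, 2124 to Sep 15, 2127 is 1053 days.
1053 mod 7 = 3, so they are different weekdays.
(Oct 27, 2124 is a Friday; Sep 15, 2127 is a Monday.)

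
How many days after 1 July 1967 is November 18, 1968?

Jul 1, 1967 → Jul 1, 1968: 366 days (Feb 29, 1968 is in that span).
Jul 1, 1968 → Aug 1, 1968: 31 days (July has 31).
Aug 1, 1968 → Sep 1, 1968: 31 days (August has 31).
Sep 1, 1968 → Oct 1, 1968: 30 days (September has 30).
Oct 1, 1968 → Nov 1, 1968: 31 days (October has 31).
Nov 1, 1968 → Nov 18, 1968: 17 days.
Total: 506 days.

506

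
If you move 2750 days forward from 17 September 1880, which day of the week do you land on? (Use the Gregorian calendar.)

Thursday

First find the weekday of Sep 17, 1880. Doomsday rule: the anchor day for the 1800s is Friday. For year 80: 80÷12 = 6 r 8, and 8÷4 = 2, so 6+8+2 = 16.
Friday + 16 ≡ Sunday — that's 1880's doomsday.
In September the doomsday date is Sep 5.
Sep 17 is 12 days after Sep 5; 12 mod 7 = 5, so Sunday + 5 = Friday.
2750 mod 7 = 6, so 2750 days after a Friday is Friday + 6 = Thursday.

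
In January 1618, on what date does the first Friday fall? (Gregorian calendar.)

January 1, 1618 is a Monday.
The first Friday is therefore January 5 (4 days later).

January 5, 1618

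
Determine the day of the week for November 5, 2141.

Sunday

Doomsday rule: the anchor day for the 2100s is Sunday. For year 41: 41÷12 = 3 r 5, and 5÷4 = 1, so 3+5+1 = 9.
Sunday + 9 ≡ Tuesday — that's 2141's doomsday.
In November the doomsday date is Nov 7.
Nov 5 is 2 days before Nov 7; 2 mod 7 = 2, so Tuesday − 2 = Sunday.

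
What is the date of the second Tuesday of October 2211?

October 1, 2211 is a Tuesday.
The first Tuesday is therefore October 1 (same day).
The second Tuesday is 1 + 1×7 = October 8.

October 8, 2211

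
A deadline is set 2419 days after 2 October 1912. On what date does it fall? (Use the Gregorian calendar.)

+365 (one year) → Oct 2, 1913 (2054 left).
+365 (one year) → Oct 2, 1914 (1689 left).
+365 (one year) → Oct 2, 1915 (1324 left).
+366 (one year; includes Feb 29, 1916) → Oct 2, 1916 (958 left).
+365 (one year) → Oct 2, 1917 (593 left).
+365 (one year) → Oct 2, 1918 (228 left).
Oct has 31 days: +30 → Nov 1, 1918 (198 left).
Nov has 30 days: +30 → Dec 1, 1918 (168 left).
Dec has 31 days: +31 → Jan 1, 1919 (137 left).
Jan has 31 days: +31 → Feb 1, 1919 (106 left).
Feb has 28 days: +28 → Mar 1, 1919 (78 left).
Mar has 31 days: +31 → Apr 1, 1919 (47 left).
Apr has 30 days: +30 → May 1, 1919 (17 left).
+17 → May 18, 1919.

May 18, 1919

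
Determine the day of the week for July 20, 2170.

Doomsday rule: the anchor day for the 2100s is Sunday. For year 70: 70÷12 = 5 r 10, and 10÷4 = 2, so 5+10+2 = 17.
Sunday + 17 ≡ Wednesday — that's 2170's doomsday.
In July the doomsday date is Jul 11.
Jul 20 is 9 days after Jul 11; 9 mod 7 = 2, so Wednesday + 2 = Friday.

Friday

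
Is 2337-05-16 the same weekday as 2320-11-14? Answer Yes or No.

Yes

From Nov 14, 2320 to May 16, 2337 is 6027 days.
6027 mod 7 = 0, so they are the same weekday.
(Nov 14, 2320 is a Sunday; May 16, 2337 is a Sunday.)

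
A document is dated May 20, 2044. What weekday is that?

Friday

January 1, 2044 is a Friday.
Jan 1, 2044 → Feb 1, 2044: 31 days (January has 31).
Feb 1, 2044 → Mar 1, 2044: 29 days (February has 29).
Mar 1, 2044 → Apr 1, 2044: 31 days (March has 31).
Apr 1, 2044 → May 1, 2044: 30 days (April has 30).
May 1, 2044 → May 20, 2044: 19 days.
Total: 140 days.
140 mod 7 = 0, so Friday + 0 = Friday.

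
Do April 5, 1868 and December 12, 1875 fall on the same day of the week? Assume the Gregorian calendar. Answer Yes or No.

From Apr 5, 1868 to Dec 12, 1875 is 2807 days.
2807 mod 7 = 0, so they are the same weekday.
(Apr 5, 1868 is a Sunday; Dec 12, 1875 is a Sunday.)

Yes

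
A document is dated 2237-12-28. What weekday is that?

Doomsday rule: the anchor day for the 2200s is Friday. For year 37: 37÷12 = 3 r 1, and 1÷4 = 0, so 3+1+0 = 4.
Friday + 4 ≡ Tuesday — that's 2237's doomsday.
In December the doomsday date is Dec 12.
Dec 28 is 16 days after Dec 12; 16 mod 7 = 2, so Tuesday + 2 = Thursday.

Thursday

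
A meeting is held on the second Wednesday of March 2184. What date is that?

March 1, 2184 is a Monday.
The first Wednesday is therefore March 3 (2 days later).
The second Wednesday is 3 + 1×7 = March 10.

March 10, 2184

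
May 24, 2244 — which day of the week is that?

Doomsday rule: the anchor day for the 2200s is Friday. For year 44: 44÷12 = 3 r 8, and 8÷4 = 2, so 3+8+2 = 13.
Friday + 13 ≡ Thursday — that's 2244's doomsday.
In May the doomsday date is May 9.
May 24 is 15 days after May 9; 15 mod 7 = 1, so Thursday + 1 = Friday.

Friday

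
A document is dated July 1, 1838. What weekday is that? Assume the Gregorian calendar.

Doomsday rule: the anchor day for the 1800s is Friday. For year 38: 38÷12 = 3 r 2, and 2÷4 = 0, so 3+2+0 = 5.
Friday + 5 ≡ Wednesday — that's 1838's doomsday.
In July the doomsday date is Jul 11.
Jul 1 is 10 days before Jul 11; 10 mod 7 = 3, so Wednesday − 3 = Sunday.

Sunday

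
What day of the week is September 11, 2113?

Monday

Doomsday rule: the anchor day for the 2100s is Sunday. For year 13: 13÷12 = 1 r 1, and 1÷4 = 0, so 1+1+0 = 2.
Sunday + 2 ≡ Tuesday — that's 2113's doomsday.
In September the doomsday date is Sep 5.
Sep 11 is 6 days after Sep 5; 6 mod 7 = 6, so Tuesday + 6 = Monday.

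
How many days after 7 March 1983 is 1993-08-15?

3814

Mar 7, 1983 → Mar 7, 1984: 366 days (Feb 29, 1984 is in that span).
Mar 7, 1984 → Mar 7, 1985: 365 days.
Mar 7, 1985 → Mar 7, 1986: 365 days.
Mar 7, 1986 → Mar 7, 1987: 365 days.
Mar 7, 1987 → Mar 7, 1988: 366 days (Feb 29, 1988 is in that span).
Mar 7, 1988 → Mar 7, 1989: 365 days.
Mar 7, 1989 → Mar 7, 1990: 365 days.
Mar 7, 1990 → Mar 7, 1991: 365 days.
Mar 7, 1991 → Mar 7, 1992: 366 days (Feb 29, 1992 is in that span).
Mar 7, 1992 → Mar 7, 1993: 365 days.
Mar 7, 1993 → Apr 7, 1993: 31 days (March has 31).
Apr 7, 1993 → May 7, 1993: 30 days (April has 30).
May 7, 1993 → Jun 7, 1993: 31 days (May has 31).
Jun 7, 1993 → Jul 7, 1993: 30 days (June has 30).
Jul 7, 1993 → Aug 7, 1993: 31 days (July has 31).
Aug 7, 1993 → Aug 15, 1993: 8 days.
Total: 3814 days.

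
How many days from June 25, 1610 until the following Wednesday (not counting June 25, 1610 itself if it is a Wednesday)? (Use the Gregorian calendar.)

Jun 25, 1610 is a Friday.
From Friday to the next Wednesday is 5 days.

5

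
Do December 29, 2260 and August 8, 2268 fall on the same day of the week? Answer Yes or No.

Yes

From Dec 29, 2260 to Aug 8, 2268 is 2779 days.
2779 mod 7 = 0, so they are the same weekday.
(Dec 29, 2260 is a Saturday; Aug 8, 2268 is a Saturday.)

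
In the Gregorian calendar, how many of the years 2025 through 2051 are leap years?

6

Multiples of 4 in [2025,2051]: 6.
Of those, multiples of 100: 0 (not leap unless ÷400).
Multiples of 400: 0.
Leap years = 6 − 0 + 0 = 6.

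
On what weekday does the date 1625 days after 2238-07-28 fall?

Jul 28, 2238 is a Saturday.
1625 mod 7 = 1, so 1625 days after a Saturday is Saturday + 1 = Sunday.

Sunday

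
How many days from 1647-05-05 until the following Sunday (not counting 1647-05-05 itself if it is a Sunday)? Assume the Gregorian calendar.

May 5, 1647 is a Sunday.
From Sunday to the next Sunday is 7 days.

7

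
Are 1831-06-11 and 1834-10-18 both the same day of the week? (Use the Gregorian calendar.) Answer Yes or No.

From Jun 11, 1831 to Oct 18, 1834 is 1225 days.
1225 mod 7 = 0, so they are the same weekday.
(Jun 11, 1831 is a Saturday; Oct 18, 1834 is a Saturday.)

Yes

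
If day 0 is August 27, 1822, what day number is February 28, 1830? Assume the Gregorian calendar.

2742

Aug 27, 1822 → Aug 27, 1823: 365 days.
Aug 27, 1823 → Aug 27, 1824: 366 days (Feb 29, 1824 is in that span).
Aug 27, 1824 → Aug 27, 1825: 365 days.
Aug 27, 1825 → Aug 27, 1826: 365 days.
Aug 27, 1826 → Aug 27, 1827: 365 days.
Aug 27, 1827 → Aug 27, 1828: 366 days (Feb 29, 1828 is in that span).
Aug 27, 1828 → Aug 27, 1829: 365 days.
Aug 27, 1829 → Sep 27, 1829: 31 days (August has 31).
Sep 27, 1829 → Oct 27, 1829: 30 days (September has 30).
Oct 27, 1829 → Nov 27, 1829: 31 days (October has 31).
Nov 27, 1829 → Dec 27, 1829: 30 days (November has 30).
Dec 27, 1829 → Jan 27, 1830: 31 days (December has 31).
Jan 27, 1830 → Feb 27, 1830: 31 days (January has 31).
Feb 27, 1830 → Feb 28, 1830: 1 days.
Total: 2742 days.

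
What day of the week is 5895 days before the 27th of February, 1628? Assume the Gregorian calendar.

Saturday

Feb 27, 1628 is a Sunday.
5895 mod 7 = 1, so 5895 days before a Sunday is Sunday − 1 = Saturday.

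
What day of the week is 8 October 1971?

Friday

Doomsday rule: the anchor day for the 1900s is Wednesday. For year 71: 71÷12 = 5 r 11, and 11÷4 = 2, so 5+11+2 = 18.
Wednesday + 18 ≡ Sunday — that's 1971's doomsday.
In October the doomsday date is Oct 10.
Oct 8 is 2 days before Oct 10; 2 mod 7 = 2, so Sunday − 2 = Friday.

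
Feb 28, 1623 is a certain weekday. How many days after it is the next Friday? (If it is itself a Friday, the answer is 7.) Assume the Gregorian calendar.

3

Feb 28, 1623 is a Tuesday.
From Tuesday to the next Friday is 3 days.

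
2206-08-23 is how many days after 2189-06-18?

Jun 18, 2189 → Jun 18, 2190: 365 days.
Jun 18, 2190 → Jun 18, 2191: 365 days.
Jun 18, 2191 → Jun 18, 2192: 366 days (Feb 29, 2192 is in that span).
Jun 18, 2192 → Jun 18, 2193: 365 days.
Jun 18, 2193 → Jun 18, 2194: 365 days.
Jun 18, 2194 → Jun 18, 2195: 365 days.
Jun 18, 2195 → Jun 18, 2196: 366 days (Feb 29, 2196 is in that span).
Jun 18, 2196 → Jun 18, 2197: 365 days.
Jun 18, 2197 → Jun 18, 2198: 365 days.
Jun 18, 2198 → Jun 18, 2199: 365 days.
Jun 18, 2199 → Jun 18, 2200: 365 days.
Jun 18, 2200 → Jun 18, 2201: 365 days.
Jun 18, 2201 → Jun 18, 2202: 365 days.
Jun 18, 2202 → Jun 18, 2203: 365 days.
Jun 18, 2203 → Jun 18, 2204: 366 days (Feb 29, 2204 is in that span).
Jun 18, 2204 → Jun 18, 2205: 365 days.
Jun 18, 2205 → Jun 18, 2206: 365 days.
Jun 18, 2206 → Jul 18, 2206: 30 days (June has 30).
Jul 18, 2206 → Aug 18, 2206: 31 days (July has 31).
Aug 18, 2206 → Aug 23, 2206: 5 days.
Total: 6274 days.

6274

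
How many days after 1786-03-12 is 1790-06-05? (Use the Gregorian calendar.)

Mar 12, 1786 → Mar 12, 1787: 365 days.
Mar 12, 1787 → Mar 12, 1788: 366 days (Feb 29, 1788 is in that span).
Mar 12, 1788 → Mar 12, 1789: 365 days.
Mar 12, 1789 → Mar 12, 1790: 365 days.
Mar 12, 1790 → Apr 12, 1790: 31 days (March has 31).
Apr 12, 1790 → May 12, 1790: 30 days (April has 30).
May 12, 1790 → Jun 5, 1790: 24 days.
Total: 1546 days.

1546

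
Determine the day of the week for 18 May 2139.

Monday

Doomsday rule: the anchor day for the 2100s is Sunday. For year 39: 39÷12 = 3 r 3, and 3÷4 = 0, so 3+3+0 = 6.
Sunday + 6 ≡ Saturday — that's 2139's doomsday.
In May the doomsday date is May 9.
May 18 is 9 days after May 9; 9 mod 7 = 2, so Saturday + 2 = Monday.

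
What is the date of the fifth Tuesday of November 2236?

November 1, 2236 is a Tuesday.
The first Tuesday is therefore November 1 (same day).
The fifth Tuesday is 1 + 4×7 = November 29.

November 29, 2236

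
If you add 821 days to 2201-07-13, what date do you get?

+365 (one year) → Jul 13, 2202 (456 left).
+365 (one year) → Jul 13, 2203 (91 left).
Jul has 31 days: +19 → Aug 1, 2203 (72 left).
Aug has 31 days: +31 → Sep 1, 2203 (41 left).
Sep has 30 days: +30 → Oct 1, 2203 (11 left).
+11 → Oct 12, 2203.

October 12, 2203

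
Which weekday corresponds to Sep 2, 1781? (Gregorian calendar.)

Doomsday rule: the anchor day for the 1700s is Sunday. For year 81: 81÷12 = 6 r 9, and 9÷4 = 2, so 6+9+2 = 17.
Sunday + 17 ≡ Wednesday — that's 1781's doomsday.
In September the doomsday date is Sep 5.
Sep 2 is 3 days before Sep 5; 3 mod 7 = 3, so Wednesday − 3 = Sunday.

Sunday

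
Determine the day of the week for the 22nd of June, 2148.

Saturday

Doomsday rule: the anchor day for the 2100s is Sunday. For year 48: 48÷12 = 4 r 0, and 0÷4 = 0, so 4+0+0 = 4.
Sunday + 4 ≡ Thursday — that's 2148's doomsday.
In June the doomsday date is Jun 6.
Jun 22 is 16 days after Jun 6; 16 mod 7 = 2, so Thursday + 2 = Saturday.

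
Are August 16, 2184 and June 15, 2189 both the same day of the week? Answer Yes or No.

Yes

From Aug 16, 2184 to Jun 15, 2189 is 1764 days.
1764 mod 7 = 0, so they are the same weekday.
(Aug 16, 2184 is a Monday; Jun 15, 2189 is a Monday.)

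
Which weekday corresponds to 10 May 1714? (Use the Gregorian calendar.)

Thursday

Doomsday rule: the anchor day for the 1700s is Sunday. For year 14: 14÷12 = 1 r 2, and 2÷4 = 0, so 1+2+0 = 3.
Sunday + 3 ≡ Wednesday — that's 1714's doomsday.
In May the doomsday date is May 9.
May 10 is 1 day after May 9; 1 mod 7 = 1, so Wednesday + 1 = Thursday.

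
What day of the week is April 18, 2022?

Doomsday rule: the anchor day for the 2000s is Tuesday. For year 22: 22÷12 = 1 r 10, and 10÷4 = 2, so 1+10+2 = 13.
Tuesday + 13 ≡ Monday — that's 2022's doomsday.
In April the doomsday date is Apr 4.
Apr 18 is 14 days after Apr 4; 14 mod 7 = 0, so Monday + 0 = Monday.

Monday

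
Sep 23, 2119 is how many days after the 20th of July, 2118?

Jul 20, 2118 → Jul 20, 2119: 365 days.
Jul 20, 2119 → Aug 20, 2119: 31 days (July has 31).
Aug 20, 2119 → Sep 20, 2119: 31 days (August has 31).
Sep 20, 2119 → Sep 23, 2119: 3 days.
Total: 430 days.

430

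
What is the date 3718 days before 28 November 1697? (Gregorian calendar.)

September 24, 1687

−365 (one year) → Nov 28, 1696 (3353 left).
−366 (one year; includes Feb 29, 1696) → Nov 28, 1695 (2987 left).
−365 (one year) → Nov 28, 1694 (2622 left).
−365 (one year) → Nov 28, 1693 (2257 left).
−365 (one year) → Nov 28, 1692 (1892 left).
−366 (one year; includes Feb 29, 1692) → Nov 28, 1691 (1526 left).
−365 (one year) → Nov 28, 1690 (1161 left).
−365 (one year) → Nov 28, 1689 (796 left).
−365 (one year) → Nov 28, 1688 (431 left).
−366 (one year; includes Feb 29, 1688) → Nov 28, 1687 (65 left).
−28 → Oct 31, 1687 (end of Oct, 31 days; 37 left).
−31 → Sep 30, 1687 (end of Sep, 30 days; 6 left).
−6 → Sep 24, 1687.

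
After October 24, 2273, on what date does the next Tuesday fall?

October 28, 2273

Oct 24, 2273 is a Friday.
From Friday to the next Tuesday is 4 days.
Oct 24, 2273 + 4 = Oct 28, 2273.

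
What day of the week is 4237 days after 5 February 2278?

Thursday

First find the weekday of Feb 5, 2278. Doomsday rule: the anchor day for the 2200s is Friday. For year 78: 78÷12 = 6 r 6, and 6÷4 = 1, so 6+6+1 = 13.
Friday + 13 ≡ Thursday — that's 2278's doomsday.
In February the doomsday date is Feb 28 (2278 is not a leap year).
Feb 5 is 23 days before Feb 28; 23 mod 7 = 2, so Thursday − 2 = Tuesday.
4237 mod 7 = 2, so 4237 days after a Tuesday is Tuesday + 2 = Thursday.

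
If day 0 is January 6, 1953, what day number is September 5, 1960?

Jan 6, 1953 → Jan 6, 1954: 365 days.
Jan 6, 1954 → Jan 6, 1955: 365 days.
Jan 6, 1955 → Jan 6, 1956: 365 days.
Jan 6, 1956 → Jan 6, 1957: 366 days (Feb 29, 1956 is in that span).
Jan 6, 1957 → Jan 6, 1958: 365 days.
Jan 6, 1958 → Jan 6, 1959: 365 days.
Jan 6, 1959 → Jan 6, 1960: 365 days.
Jan 6, 1960 → Feb 6, 1960: 31 days (January has 31).
Feb 6, 1960 → Mar 6, 1960: 29 days (February has 29).
Mar 6, 1960 → Apr 6, 1960: 31 days (March has 31).
Apr 6, 1960 → May 6, 1960: 30 days (April has 30).
May 6, 1960 → Jun 6, 1960: 31 days (May has 31).
Jun 6, 1960 → Jul 6, 1960: 30 days (June has 30).
Jul 6, 1960 → Aug 6, 1960: 31 days (July has 31).
Aug 6, 1960 → Sep 5, 1960: 30 days.
Total: 2799 days.

2799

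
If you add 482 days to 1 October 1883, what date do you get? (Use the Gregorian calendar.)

+366 (one year; includes Feb 29, 1884) → Oct 1, 1884 (116 left).
Oct has 31 days: +31 → Nov 1, 1884 (85 left).
Nov has 30 days: +30 → Dec 1, 1884 (55 left).
Dec has 31 days: +31 → Jan 1, 1885 (24 left).
+24 → Jan 25, 1885.

January 25, 1885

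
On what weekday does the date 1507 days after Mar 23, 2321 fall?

First find the weekday of Mar 23, 2321. Doomsday rule: the anchor day for the 2300s is Wednesday. For year 21: 21÷12 = 1 r 9, and 9÷4 = 2, so 1+9+2 = 12.
Wednesday + 12 ≡ Monday — that's 2321's doomsday.
In March the doomsday date is Mar 14.
Mar 23 is 9 days after Mar 14; 9 mod 7 = 2, so Monday + 2 = Wednesday.
1507 mod 7 = 2, so 1507 days after a Wednesday is Wednesday + 2 = Friday.

Friday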